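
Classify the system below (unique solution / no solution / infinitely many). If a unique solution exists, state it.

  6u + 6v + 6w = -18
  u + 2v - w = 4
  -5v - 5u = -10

Row-reduce the augmented matrix:
R1 ← R1 / (6).
R2 ← R2 − 1·R1.
R3 ← R3 + 5·R1.
R1 ← R1 − 1·R2.
R3 ← R3 / (5).
R1 ← R1 − 3·R3.
R2 ← R2 + 2·R3.
Reading off the reduced rows gives u = 5, v = -3, w = -5.

u = 5, v = -3, w = -5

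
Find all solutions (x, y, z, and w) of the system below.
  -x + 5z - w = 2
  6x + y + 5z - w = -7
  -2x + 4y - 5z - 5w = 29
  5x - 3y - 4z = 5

x = -1, y = -2, z = -1, w = -6

Row-reduce the augmented matrix:
R1 ← R1 / (-1).
R2 ← R2 − 6·R1.
R3 ← R3 + 2·R1.
R4 ← R4 − 5·R1.
R3 ← R3 − 4·R2.
R4 ← R4 + 3·R2.
R3 ← R3 / (-155).
R1 ← R1 + 5·R3.
R2 ← R2 − 35·R3.
R4 ← R4 − 126·R3.
R4 ← R4 / (-176/31).
R1 ← R1 − 6/31·R4.
R2 ← R2 + 42/31·R4.
R3 ← R3 + 5/31·R4.
Reading off the reduced rows gives x = -1, y = -2, z = -1, w = -6.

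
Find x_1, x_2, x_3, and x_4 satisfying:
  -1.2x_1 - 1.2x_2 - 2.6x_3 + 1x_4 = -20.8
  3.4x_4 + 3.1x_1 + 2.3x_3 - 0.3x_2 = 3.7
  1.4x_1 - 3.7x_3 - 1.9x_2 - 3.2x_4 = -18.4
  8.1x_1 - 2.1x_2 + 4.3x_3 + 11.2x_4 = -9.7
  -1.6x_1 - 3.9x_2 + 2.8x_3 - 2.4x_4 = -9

Row-reduce the augmented matrix:
R1 ← R1 / (-6/5).
R2 ← R2 − 31/10·R1.
R3 ← R3 − 7/5·R1.
R4 ← R4 − 81/10·R1.
R5 ← R5 + 8/5·R1.
R2 ← R2 / (-17/5).
R1 ← R1 − 1·R2.
R3 ← R3 + 33/10·R2.
R4 ← R4 + 51/5·R2.
R5 ← R5 + 23/10·R2.
R3 ← R3 / (-4991/2040).
R1 ← R1 − 59/68·R3.
R2 ← R2 − 265/204·R3.
R5 ← R5 − 6293/680·R3.
Swap R4 and R5.
R4 ← R4 / (-8611/230).
R1 ← R1 + 1322/713·R4.
R2 ← R2 + 4223/713·R4.
R3 ← R3 − 2285/713·R4.
R5 reduces to 0 = 0, so the extra equation is consistent.
Reading off the reduced rows gives x_1 = 1, x_2 = 6, x_3 = 4, x_4 = -2.

x_1 = 1, x_2 = 6, x_3 = 4, x_4 = -2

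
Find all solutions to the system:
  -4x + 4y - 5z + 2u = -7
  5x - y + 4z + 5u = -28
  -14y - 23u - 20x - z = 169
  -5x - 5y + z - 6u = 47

Row-reduce:
R1 ← R1 / (-4).
R2 ← R2 − 5·R1.
R3 ← R3 + 20·R1.
R4 ← R4 + 5·R1.
R2 ← R2 / (4).
R1 ← R1 + 1·R2.
R3 ← R3 + 34·R2.
R4 ← R4 + 10·R2.
R3 ← R3 / (39/8).
R1 ← R1 − 11/16·R3.
R2 ← R2 + 9/16·R3.
R4 ← R4 − 13/8·R3.
Rank is 3 with 4 unknowns, leaving u free.

infinitely many solutions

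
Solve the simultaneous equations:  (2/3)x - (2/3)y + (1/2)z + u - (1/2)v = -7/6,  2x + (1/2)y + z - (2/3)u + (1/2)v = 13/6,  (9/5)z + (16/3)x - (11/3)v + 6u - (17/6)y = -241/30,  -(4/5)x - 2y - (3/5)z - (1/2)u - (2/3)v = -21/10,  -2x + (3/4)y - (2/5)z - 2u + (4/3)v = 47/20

Row-reduce:
R1 ← R1 / (2/3).
R2 ← R2 − 2·R1.
R3 ← R3 − 16/3·R1.
R4 ← R4 + 4/5·R1.
R5 ← R5 + 2·R1.
R2 ← R2 / (5/2).
R1 ← R1 + 1·R2.
R3 ← R3 − 5/2·R2.
R4 ← R4 + 14/5·R2.
R5 ← R5 + 5/4·R2.
R3 ← R3 / (-17/10).
R1 ← R1 − 11/20·R3.
R2 ← R2 + 1/5·R3.
R4 ← R4 + 14/25·R3.
R5 ← R5 − 17/20·R3.
R4 ← R4 / (-10087/2550).
R1 ← R1 − 146/255·R4.
R2 ← R2 + 424/255·R4.
R3 ← R3 + 50/51·R4.
Row 5 reduces to 0 = -1/2, a contradiction. The system is inconsistent.

no solution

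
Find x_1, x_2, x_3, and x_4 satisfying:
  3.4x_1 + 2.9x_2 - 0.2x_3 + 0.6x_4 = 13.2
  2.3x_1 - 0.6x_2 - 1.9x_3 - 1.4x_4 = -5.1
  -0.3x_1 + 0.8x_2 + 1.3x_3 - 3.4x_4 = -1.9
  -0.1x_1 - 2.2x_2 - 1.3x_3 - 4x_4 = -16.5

x_1 = 2, x_2 = 2, x_3 = 3, x_4 = 2

Row-reduce the augmented matrix:
R1 ← R1 / (17/5).
R2 ← R2 − 23/10·R1.
R3 ← R3 + 3/10·R1.
R4 ← R4 + 1/10·R1.
R2 ← R2 / (-871/340).
R1 ← R1 − 29/34·R2.
R3 ← R3 − 359/340·R2.
R4 ← R4 + 719/340·R2.
R3 ← R3 / (2417/4355).
R1 ← R1 + 563/871·R3.
R2 ← R2 − 600/871·R3.
R4 ← R4 − 657/4355·R3.
R4 ← R4 / (-16671/12085).
R1 ← R1 + 12544/2417·R4.
R2 ← R2 − 13978/2417·R4.
R3 ← R3 + 17818/2417·R4.
Reading off the reduced rows gives x_1 = 2, x_2 = 2, x_3 = 3, x_4 = 2.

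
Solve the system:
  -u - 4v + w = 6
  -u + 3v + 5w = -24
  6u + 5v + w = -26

u = -2, v = -2, w = -4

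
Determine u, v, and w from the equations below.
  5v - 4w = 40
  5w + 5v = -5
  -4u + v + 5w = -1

Row-reduce the augmented matrix:
Swap R1 and R3.
R1 ← R1 / (-4).
R2 ← R2 / (5).
R1 ← R1 + 1/4·R2.
R3 ← R3 − 5·R2.
R3 ← R3 / (-9).
R1 ← R1 + 1·R3.
R2 ← R2 − 1·R3.
Reading off the reduced rows gives u = -5, v = 4, w = -5.

u = -5, v = 4, w = -5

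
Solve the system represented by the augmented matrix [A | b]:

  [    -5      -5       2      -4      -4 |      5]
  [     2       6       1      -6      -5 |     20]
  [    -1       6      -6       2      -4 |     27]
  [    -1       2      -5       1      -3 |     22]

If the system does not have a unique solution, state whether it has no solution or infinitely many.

Row-reduce:
R1 ← R1 / (-5).
R2 ← R2 − 2·R1.
R3 ← R3 + 1·R1.
R4 ← R4 + 1·R1.
R2 ← R2 / (4).
R1 ← R1 − 1·R2.
R3 ← R3 − 7·R2.
R4 ← R4 − 3·R2.
R3 ← R3 / (-191/20).
R1 ← R1 + 17/20·R3.
R2 ← R2 − 9/20·R3.
R4 ← R4 + 27/4·R3.
R4 ← R4 / (-741/191).
R1 ← R1 − 242/191·R4.
R2 ← R2 + 218/191·R4.
R3 ← R3 + 322/191·R4.
Rank is 4 with 5 unknowns, leaving x_5 free.

infinitely many solutions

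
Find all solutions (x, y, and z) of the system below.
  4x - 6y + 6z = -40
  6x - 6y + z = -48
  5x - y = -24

x = -4, y = 4, z = 0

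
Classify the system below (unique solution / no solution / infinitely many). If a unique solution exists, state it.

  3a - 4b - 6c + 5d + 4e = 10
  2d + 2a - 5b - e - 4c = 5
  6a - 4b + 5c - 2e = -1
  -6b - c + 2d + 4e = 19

infinitely many solutions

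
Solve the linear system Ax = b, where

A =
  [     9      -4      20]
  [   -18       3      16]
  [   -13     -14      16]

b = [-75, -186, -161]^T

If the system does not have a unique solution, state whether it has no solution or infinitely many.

Row-reduce the augmented matrix:
R1 ← R1 / (9).
R2 ← R2 + 18·R1.
R3 ← R3 + 13·R1.
R2 ← R2 / (-5).
R1 ← R1 + 4/9·R2.
R3 ← R3 + 178/9·R2.
R3 ← R3 / (-7948/45).
R1 ← R1 + 124/45·R3.
R2 ← R2 + 56/5·R3.
Reading off the reduced rows gives x_1 = 5, x_2 = 0, x_3 = -6.

x_1 = 5, x_2 = 0, x_3 = -6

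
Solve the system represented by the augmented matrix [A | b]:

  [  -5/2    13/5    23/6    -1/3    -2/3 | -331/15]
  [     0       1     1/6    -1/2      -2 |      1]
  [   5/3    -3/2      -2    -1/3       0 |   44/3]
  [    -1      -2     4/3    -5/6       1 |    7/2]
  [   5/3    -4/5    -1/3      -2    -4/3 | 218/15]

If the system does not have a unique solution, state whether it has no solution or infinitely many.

Row-reduce:
R1 ← R1 / (-5/2).
R3 ← R3 − 5/3·R1.
R4 ← R4 + 1·R1.
R5 ← R5 − 5/3·R1.
R1 ← R1 + 26/25·R2.
R3 ← R3 − 7/30·R2.
R4 ← R4 + 76/25·R2.
R5 ← R5 − 14/15·R2.
R3 ← R3 / (31/60).
R1 ← R1 + 34/25·R3.
R2 ← R2 − 1/6·R3.
R4 ← R4 − 23/75·R3.
R5 ← R5 − 31/15·R3.
R4 ← R4 / (-5467/2790).
R1 ← R1 + 239/155·R4.
R2 ← R2 + 100/279·R4.
R3 ← R3 + 79/93·R4.
Rank is 4 with 5 unknowns, leaving x_5 free.

infinitely many solutions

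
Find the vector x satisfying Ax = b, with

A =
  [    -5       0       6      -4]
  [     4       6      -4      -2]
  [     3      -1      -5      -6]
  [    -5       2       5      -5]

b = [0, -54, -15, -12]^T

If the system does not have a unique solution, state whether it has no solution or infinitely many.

Row-reduce the augmented matrix:
R1 ← R1 / (-5).
R2 ← R2 − 4·R1.
R3 ← R3 − 3·R1.
R4 ← R4 + 5·R1.
R2 ← R2 / (6).
R3 ← R3 + 1·R2.
R4 ← R4 − 2·R2.
R3 ← R3 / (-19/15).
R1 ← R1 + 6/5·R3.
R2 ← R2 − 2/15·R3.
R4 ← R4 + 19/15·R3.
R4 ← R4 / (10).
R1 ← R1 − 182/19·R4.
R2 ← R2 + 35/19·R4.
R3 ← R3 − 139/19·R4.
Reading off the reduced rows gives x_1 = -6, x_2 = -6, x_3 = -3, x_4 = 3.

x_1 = -6, x_2 = -6, x_3 = -3, x_4 = 3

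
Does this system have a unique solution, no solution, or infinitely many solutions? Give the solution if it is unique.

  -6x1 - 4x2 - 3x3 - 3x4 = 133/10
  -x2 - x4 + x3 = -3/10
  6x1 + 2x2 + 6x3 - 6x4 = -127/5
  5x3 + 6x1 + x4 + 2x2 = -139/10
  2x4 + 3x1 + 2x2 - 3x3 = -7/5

Row-reduce the augmented matrix:
R1 ← R1 / (-6).
R3 ← R3 − 6·R1.
R4 ← R4 − 6·R1.
R5 ← R5 − 3·R1.
R2 ← R2 / (-1).
R1 ← R1 − 2/3·R2.
R3 ← R3 + 2·R2.
R4 ← R4 + 2·R2.
R1 ← R1 − 7/6·R3.
R2 ← R2 + 1·R3.
R5 ← R5 + 9/2·R3.
Swap R4 and R5.
R4 ← R4 / (-31).
R1 ← R1 − 8·R4.
R2 ← R2 + 6·R4.
R3 ← R3 + 7·R4.
R5 reduces to 0 = 0, so the extra equation is consistent.
Reading off the reduced rows gives x1 = -1, x2 = -11/5, x3 = -1, x4 = 3/2.

x1 = -1, x2 = -11/5, x3 = -1, x4 = 3/2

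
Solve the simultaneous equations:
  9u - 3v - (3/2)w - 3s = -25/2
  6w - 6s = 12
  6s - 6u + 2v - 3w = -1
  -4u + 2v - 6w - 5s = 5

no solution

Row-reduce:
R1 ← R1 / (9).
R3 ← R3 + 6·R1.
R4 ← R4 + 4·R1.
Swap R2 and R4.
R2 ← R2 / (2/3).
R1 ← R1 + 1/3·R2.
R3 ← R3 / (-4).
R1 ← R1 + 7/2·R3.
R2 ← R2 + 10·R3.
R4 ← R4 − 6·R3.
Row 4 reduces to 0 = -2, a contradiction. The system is inconsistent.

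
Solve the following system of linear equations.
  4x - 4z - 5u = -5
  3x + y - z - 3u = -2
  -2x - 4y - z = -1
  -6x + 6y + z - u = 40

x = -4, y = 2, z = 1, u = -3

Row-reduce the augmented matrix:
R1 ← R1 / (4).
R2 ← R2 − 3·R1.
R3 ← R3 + 2·R1.
R4 ← R4 + 6·R1.
R3 ← R3 + 4·R2.
R4 ← R4 − 6·R2.
R3 ← R3 / (5).
R1 ← R1 + 1·R3.
R2 ← R2 − 2·R3.
R4 ← R4 + 17·R3.
R4 ← R4 / (-113/10).
R1 ← R1 + 23/20·R4.
R2 ← R2 − 11/20·R4.
R3 ← R3 − 1/10·R4.
Reading off the reduced rows gives x = -4, y = 2, z = 1, u = -3.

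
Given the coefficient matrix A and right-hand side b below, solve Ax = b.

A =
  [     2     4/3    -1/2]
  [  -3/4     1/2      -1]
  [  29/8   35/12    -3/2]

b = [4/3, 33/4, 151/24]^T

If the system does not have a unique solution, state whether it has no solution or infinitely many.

Row-reduce:
R1 ← R1 / (2).
R2 ← R2 + 3/4·R1.
R3 ← R3 − 29/8·R1.
R1 ← R1 − 2/3·R2.
R3 ← R3 − 1/2·R2.
Row 3 reduces to 0 = -1/2, a contradiction. The system is inconsistent.

no solution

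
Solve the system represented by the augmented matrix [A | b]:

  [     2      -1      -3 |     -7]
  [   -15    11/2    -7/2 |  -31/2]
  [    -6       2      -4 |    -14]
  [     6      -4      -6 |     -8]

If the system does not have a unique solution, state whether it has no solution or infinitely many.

no solution

Row-reduce:
R1 ← R1 / (2).
R2 ← R2 + 15·R1.
R3 ← R3 + 6·R1.
R4 ← R4 − 6·R1.
R2 ← R2 / (-2).
R1 ← R1 + 1/2·R2.
R3 ← R3 + 1·R2.
R4 ← R4 + 1·R2.
Swap R3 and R4.
R3 ← R3 / (16).
R1 ← R1 − 5·R3.
R2 ← R2 − 13·R3.
Row 4 reduces to 0 = -1, a contradiction. The system is inconsistent.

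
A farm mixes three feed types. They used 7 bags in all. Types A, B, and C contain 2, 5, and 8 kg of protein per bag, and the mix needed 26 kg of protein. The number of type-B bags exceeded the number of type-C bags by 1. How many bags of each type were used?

Let a = type-A bags, b = type-B bags, c = type-C bags.
  a + b + c = 7
  2a + 5b + 8c = 26
  b - c = 1
Row-reduce the augmented matrix:
R2 ← R2 − 2·R1.
R2 ← R2 / (3).
R1 ← R1 − 1·R2.
R3 ← R3 − 1·R2.
R3 ← R3 / (-3).
R1 ← R1 + 1·R3.
R2 ← R2 − 2·R3.
Reading off the reduced rows gives a = 4, b = 2, c = 1.

type-A bags: 4, type-B bags: 2, type-C bags: 1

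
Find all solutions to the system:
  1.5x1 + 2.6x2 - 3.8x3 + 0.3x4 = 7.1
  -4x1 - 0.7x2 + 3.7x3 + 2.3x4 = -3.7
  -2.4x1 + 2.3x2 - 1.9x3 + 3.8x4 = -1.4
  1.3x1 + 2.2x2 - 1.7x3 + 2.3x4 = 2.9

x1 = 0, x2 = 6, x3 = 2, x4 = -3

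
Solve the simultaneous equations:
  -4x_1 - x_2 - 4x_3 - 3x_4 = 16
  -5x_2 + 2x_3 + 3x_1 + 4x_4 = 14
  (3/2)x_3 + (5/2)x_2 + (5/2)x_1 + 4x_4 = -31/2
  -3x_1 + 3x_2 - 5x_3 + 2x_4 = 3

Row-reduce:
R1 ← R1 / (-4).
R2 ← R2 − 3·R1.
R3 ← R3 − 5/2·R1.
R4 ← R4 + 3·R1.
R2 ← R2 / (-23/4).
R1 ← R1 − 1/4·R2.
R3 ← R3 − 15/8·R2.
R4 ← R4 − 15/4·R2.
R3 ← R3 / (-61/46).
R1 ← R1 − 22/23·R3.
R2 ← R2 − 4/23·R3.
R4 ← R4 + 61/23·R3.
Row 4 reduces to 0 = 2, a contradiction. The system is inconsistent.

no solution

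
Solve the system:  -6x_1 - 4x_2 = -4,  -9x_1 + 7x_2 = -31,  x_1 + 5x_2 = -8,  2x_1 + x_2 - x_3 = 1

Row-reduce:
R1 ← R1 / (-6).
R2 ← R2 + 9·R1.
R3 ← R3 − 1·R1.
R4 ← R4 − 2·R1.
R2 ← R2 / (13).
R1 ← R1 − 2/3·R2.
R3 ← R3 − 13/3·R2.
R4 ← R4 + 1/3·R2.
Swap R3 and R4.
R3 ← R3 / (-1).
Row 4 reduces to 0 = -1/3, a contradiction. The system is inconsistent.

no solution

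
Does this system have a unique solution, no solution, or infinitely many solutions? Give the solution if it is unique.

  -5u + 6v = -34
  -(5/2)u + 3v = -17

infinitely many solutions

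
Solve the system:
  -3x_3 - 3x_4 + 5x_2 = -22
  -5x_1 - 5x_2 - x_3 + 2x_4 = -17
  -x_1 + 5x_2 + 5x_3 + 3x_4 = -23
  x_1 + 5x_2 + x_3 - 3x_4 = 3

x_1 = 5, x_2 = -5, x_3 = 5, x_4 = -6

Row-reduce the augmented matrix:
Swap R1 and R2.
R1 ← R1 / (-5).
R3 ← R3 + 1·R1.
R4 ← R4 − 1·R1.
R2 ← R2 / (5).
R1 ← R1 − 1·R2.
R3 ← R3 − 6·R2.
R4 ← R4 − 4·R2.
R3 ← R3 / (44/5).
R1 ← R1 − 4/5·R3.
R2 ← R2 + 3/5·R3.
R4 ← R4 − 16/5·R3.
R4 ← R4 / (-27/11).
R1 ← R1 + 4/11·R4.
R2 ← R2 + 39/220·R4.
R3 ← R3 − 31/44·R4.
Reading off the reduced rows gives x_1 = 5, x_2 = -5, x_3 = 5, x_4 = -6.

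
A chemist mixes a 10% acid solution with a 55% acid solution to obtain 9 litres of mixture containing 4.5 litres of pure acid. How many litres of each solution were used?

litres of solution A: 1, litres of solution B: 8

Let a = litres of solution A, b = litres of solution B.
  a + b = 9
  (1/10)a + (11/20)b = 9/2
Row-reduce the augmented matrix:
R2 ← R2 − 1/10·R1.
R2 ← R2 / (9/20).
R1 ← R1 − 1·R2.
Reading off the reduced rows gives a = 1, b = 8.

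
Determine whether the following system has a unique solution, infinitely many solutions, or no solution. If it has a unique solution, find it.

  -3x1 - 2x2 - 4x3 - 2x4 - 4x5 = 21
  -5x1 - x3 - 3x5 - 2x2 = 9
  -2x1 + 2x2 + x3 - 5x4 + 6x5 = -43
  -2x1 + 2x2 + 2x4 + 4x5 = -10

infinitely many solutions

Row-reduce:
R1 ← R1 / (-3).
R2 ← R2 + 5·R1.
R3 ← R3 + 2·R1.
R4 ← R4 + 2·R1.
R2 ← R2 / (4/3).
R1 ← R1 − 2/3·R2.
R3 ← R3 − 10/3·R2.
R4 ← R4 − 10/3·R2.
R3 ← R3 / (-21/2).
R1 ← R1 + 3/2·R3.
R2 ← R2 − 17/4·R3.
R4 ← R4 + 23/2·R3.
R4 ← R4 / (57/7).
R1 ← R1 − 5/7·R4.
R2 ← R2 + 33/14·R4.
R3 ← R3 − 8/7·R4.
Rank is 4 with 5 unknowns, leaving x5 free.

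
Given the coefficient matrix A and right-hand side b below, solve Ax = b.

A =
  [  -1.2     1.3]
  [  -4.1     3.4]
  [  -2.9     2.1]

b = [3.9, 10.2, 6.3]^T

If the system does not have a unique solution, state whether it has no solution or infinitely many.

Row-reduce the augmented matrix:
R1 ← R1 / (-6/5).
R2 ← R2 + 41/10·R1.
R3 ← R3 + 29/10·R1.
R2 ← R2 / (-25/24).
R1 ← R1 + 13/12·R2.
R3 ← R3 + 25/24·R2.
R3 reduces to 0 = 0, so the extra equation is consistent.
Reading off the reduced rows gives x_1 = 0, x_2 = 3.

x_1 = 0, x_2 = 3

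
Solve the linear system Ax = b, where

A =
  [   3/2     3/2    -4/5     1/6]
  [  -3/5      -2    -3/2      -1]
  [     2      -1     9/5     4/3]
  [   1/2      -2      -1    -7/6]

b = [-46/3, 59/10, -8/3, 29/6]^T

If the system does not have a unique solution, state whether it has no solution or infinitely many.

x_1 = -4, x_2 = -3, x_3 = 5, x_4 = -5

Row-reduce the augmented matrix:
R1 ← R1 / (3/2).
R2 ← R2 + 3/5·R1.
R3 ← R3 − 2·R1.
R4 ← R4 − 1/2·R1.
R2 ← R2 / (-7/5).
R1 ← R1 − 1·R2.
R3 ← R3 + 3·R2.
R4 ← R4 + 5/2·R2.
R3 ← R3 / (203/30).
R1 ← R1 + 11/6·R3.
R2 ← R2 − 13/10·R3.
R4 ← R4 − 151/60·R3.
R4 ← R4 / (-62/87).
R1 ← R1 − 25/87·R4.
R2 ← R2 − 2/29·R4.
R3 ← R3 − 40/87·R4.
Reading off the reduced rows gives x_1 = -4, x_2 = -3, x_3 = 5, x_4 = -5.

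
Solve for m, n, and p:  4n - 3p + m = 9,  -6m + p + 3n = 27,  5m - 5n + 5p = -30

Row-reduce the augmented matrix:
R2 ← R2 + 6·R1.
R3 ← R3 − 5·R1.
R2 ← R2 / (27).
R1 ← R1 − 4·R2.
R3 ← R3 + 25·R2.
R3 ← R3 / (115/27).
R1 ← R1 + 13/27·R3.
R2 ← R2 + 17/27·R3.
Reading off the reduced rows gives m = -3, n = 3, p = 0.

m = -3, n = 3, p = 0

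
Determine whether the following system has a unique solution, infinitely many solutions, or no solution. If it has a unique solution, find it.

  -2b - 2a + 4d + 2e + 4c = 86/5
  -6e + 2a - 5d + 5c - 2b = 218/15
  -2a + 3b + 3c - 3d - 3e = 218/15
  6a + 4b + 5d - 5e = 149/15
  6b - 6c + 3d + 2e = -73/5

a = -5/3, b = 2/5, c = 3, d = 5/3, e = -2

Row-reduce the augmented matrix:
R1 ← R1 / (-2).
R2 ← R2 − 2·R1.
R3 ← R3 + 2·R1.
R4 ← R4 − 6·R1.
R2 ← R2 / (-4).
R1 ← R1 − 1·R2.
R3 ← R3 − 5·R2.
R4 ← R4 + 2·R2.
R5 ← R5 − 6·R2.
R3 ← R3 / (41/4).
R1 ← R1 − 1/4·R3.
R2 ← R2 + 9/4·R3.
R4 ← R4 − 15/2·R3.
R5 ← R5 − 15/2·R3.
R4 ← R4 / (965/41).
R1 ← R1 + 84/41·R4.
R2 ← R2 + 64/41·R4.
R3 ← R3 + 33/41·R4.
R5 ← R5 − 309/41·R4.
R5 ← R5 / (13/965).
R1 ← R1 + 828/965·R5.
R2 ← R2 + 493/965·R5.
R3 ← R3 + 601/965·R5.
R4 ← R4 − 423/965·R5.
Reading off the reduced rows gives a = -5/3, b = 2/5, c = 3, d = 5/3, e = -2.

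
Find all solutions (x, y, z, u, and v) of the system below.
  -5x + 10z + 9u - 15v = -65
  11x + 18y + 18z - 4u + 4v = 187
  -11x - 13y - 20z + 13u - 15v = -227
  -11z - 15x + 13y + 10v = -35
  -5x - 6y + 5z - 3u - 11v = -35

x = 5, y = 4, z = 2, u = -5, v = 1

Row-reduce the augmented matrix:
R1 ← R1 / (-5).
R2 ← R2 − 11·R1.
R3 ← R3 + 11·R1.
R4 ← R4 + 15·R1.
R5 ← R5 + 5·R1.
R2 ← R2 / (18).
R3 ← R3 + 13·R2.
R4 ← R4 − 13·R2.
R5 ← R5 + 6·R2.
R3 ← R3 / (-118/9).
R1 ← R1 + 2·R3.
R2 ← R2 − 20/9·R3.
R4 ← R4 + 629/9·R3.
R5 ← R5 − 25/3·R3.
R4 ← R4 / (-74329/1180).
R1 ← R1 + 1477/590·R4.
R2 ← R2 − 979/590·R4.
R3 ← R3 + 83/236·R4.
R5 ← R5 + 4487/1180·R4.
R5 ← R5 / (-971490/74329).
R1 ← R1 + 14332/74329·R5.
R2 ← R2 − 22584/74329·R5.
R3 ← R3 + 21338/74329·R5.
R4 ← R4 + 108135/74329·R5.
Reading off the reduced rows gives x = 5, y = 4, z = 2, u = -5, v = 1.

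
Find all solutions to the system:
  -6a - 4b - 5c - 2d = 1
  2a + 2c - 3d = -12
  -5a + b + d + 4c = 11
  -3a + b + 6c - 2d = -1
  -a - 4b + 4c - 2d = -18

a = -2, b = 3, c = -1, d = 2

Row-reduce the augmented matrix:
R1 ← R1 / (-6).
R2 ← R2 − 2·R1.
R3 ← R3 + 5·R1.
R4 ← R4 + 3·R1.
R5 ← R5 + 1·R1.
R2 ← R2 / (-4/3).
R1 ← R1 − 2/3·R2.
R3 ← R3 − 13/3·R2.
R4 ← R4 − 3·R2.
R5 ← R5 + 10/3·R2.
R3 ← R3 / (37/4).
R1 ← R1 − 1·R3.
R2 ← R2 + 1/4·R3.
R4 ← R4 − 37/4·R3.
R5 ← R5 − 4·R3.
Swap R4 and R5.
R4 ← R4 / (23/2).
R1 ← R1 + 1/2·R4.
R2 ← R2 − 5/2·R4.
R3 ← R3 + 1·R4.
R5 reduces to 0 = 0, so the extra equation is consistent.
Reading off the reduced rows gives a = -2, b = 3, c = -1, d = 2.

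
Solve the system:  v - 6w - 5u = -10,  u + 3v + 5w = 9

infinitely many solutions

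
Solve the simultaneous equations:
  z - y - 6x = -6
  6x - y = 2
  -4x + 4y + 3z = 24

x = 1, y = 4, z = 4

Row-reduce the augmented matrix:
R1 ← R1 / (-6).
R2 ← R2 − 6·R1.
R3 ← R3 + 4·R1.
R2 ← R2 / (-2).
R1 ← R1 − 1/6·R2.
R3 ← R3 − 14/3·R2.
R3 ← R3 / (14/3).
R1 ← R1 + 1/12·R3.
R2 ← R2 + 1/2·R3.
Reading off the reduced rows gives x = 1, y = 4, z = 4.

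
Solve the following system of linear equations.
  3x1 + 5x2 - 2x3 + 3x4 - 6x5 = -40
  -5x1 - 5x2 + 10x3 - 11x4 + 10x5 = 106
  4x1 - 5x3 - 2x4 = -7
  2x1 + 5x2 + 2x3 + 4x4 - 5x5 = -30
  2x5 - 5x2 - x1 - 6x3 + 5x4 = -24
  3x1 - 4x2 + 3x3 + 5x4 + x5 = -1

no solution

Row-reduce:
R1 ← R1 / (3).
R2 ← R2 + 5·R1.
R3 ← R3 − 4·R1.
R4 ← R4 − 2·R1.
R5 ← R5 + 1·R1.
R6 ← R6 − 3·R1.
R2 ← R2 / (10/3).
R1 ← R1 − 5/3·R2.
R3 ← R3 + 20/3·R2.
R4 ← R4 − 5/3·R2.
R5 ← R5 + 10/3·R2.
R6 ← R6 + 9·R2.
R3 ← R3 / (11).
R1 ← R1 + 4·R3.
R2 ← R2 − 2·R3.
R6 ← R6 − 23·R3.
R4 ← R4 / (5).
R1 ← R1 + 28/11·R4.
R2 ← R2 − 81/55·R4.
R3 ← R3 + 18/11·R4.
R6 ← R6 − 1289/55·R4.
Swap R5 and R6.
R5 ← R5 / (-126/25).
R1 ← R1 − 2/5·R5.
R2 ← R2 + 29/25·R5.
R3 ← R3 − 2/5·R5.
R4 ← R4 + 1/5·R5.
Row 6 reduces to 0 = 2, a contradiction. The system is inconsistent.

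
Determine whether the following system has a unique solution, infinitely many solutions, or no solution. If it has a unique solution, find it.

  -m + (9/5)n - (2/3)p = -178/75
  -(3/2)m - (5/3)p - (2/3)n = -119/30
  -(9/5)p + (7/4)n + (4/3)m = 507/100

m = 3, n = 1/5, p = -2/5

Row-reduce the augmented matrix:
R1 ← R1 / (-1).
R2 ← R2 + 3/2·R1.
R3 ← R3 − 4/3·R1.
R2 ← R2 / (-101/30).
R1 ← R1 + 9/5·R2.
R3 ← R3 − 83/20·R2.
R3 ← R3 / (-15956/4545).
R1 ← R1 − 310/303·R3.
R2 ← R2 − 20/101·R3.
Reading off the reduced rows gives m = 3, n = 1/5, p = -2/5.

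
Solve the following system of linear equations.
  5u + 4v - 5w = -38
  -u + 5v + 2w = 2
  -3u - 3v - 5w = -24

u = 0, v = -2, w = 6

Row-reduce the augmented matrix:
R1 ← R1 / (5).
R2 ← R2 + 1·R1.
R3 ← R3 + 3·R1.
R2 ← R2 / (29/5).
R1 ← R1 − 4/5·R2.
R3 ← R3 + 3/5·R2.
R3 ← R3 / (-229/29).
R1 ← R1 + 33/29·R3.
R2 ← R2 − 5/29·R3.
Reading off the reduced rows gives u = 0, v = -2, w = 6.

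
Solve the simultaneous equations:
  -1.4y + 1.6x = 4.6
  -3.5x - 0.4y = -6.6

x = 2, y = -1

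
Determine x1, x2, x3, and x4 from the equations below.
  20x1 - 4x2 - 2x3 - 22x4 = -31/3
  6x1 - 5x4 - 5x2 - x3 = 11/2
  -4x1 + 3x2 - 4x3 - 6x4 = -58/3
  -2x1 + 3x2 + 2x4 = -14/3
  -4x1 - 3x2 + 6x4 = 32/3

x1 = 1/3, x2 = -2, x3 = 3/2, x4 = 1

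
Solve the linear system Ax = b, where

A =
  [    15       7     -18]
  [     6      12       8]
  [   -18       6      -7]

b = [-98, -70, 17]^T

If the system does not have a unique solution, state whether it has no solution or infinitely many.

Row-reduce the augmented matrix:
R1 ← R1 / (15).
R2 ← R2 − 6·R1.
R3 ← R3 + 18·R1.
R2 ← R2 / (46/5).
R1 ← R1 − 7/15·R2.
R3 ← R3 − 72/5·R2.
R3 ← R3 / (-1205/23).
R1 ← R1 + 136/69·R3.
R2 ← R2 − 38/23·R3.
Reading off the reduced rows gives x_1 = -3, x_2 = -5, x_3 = 1.

x_1 = -3, x_2 = -5, x_3 = 1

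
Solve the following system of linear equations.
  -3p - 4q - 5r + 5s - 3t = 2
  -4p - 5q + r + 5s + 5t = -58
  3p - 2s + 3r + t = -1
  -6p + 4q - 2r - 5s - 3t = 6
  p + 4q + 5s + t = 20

p = 4, q = 4, r = -2, s = 1, t = -5

Row-reduce the augmented matrix:
R1 ← R1 / (-3).
R2 ← R2 + 4·R1.
R3 ← R3 − 3·R1.
R4 ← R4 + 6·R1.
R5 ← R5 − 1·R1.
R2 ← R2 / (1/3).
R1 ← R1 − 4/3·R2.
R3 ← R3 + 4·R2.
R4 ← R4 − 12·R2.
R5 ← R5 − 8/3·R2.
R3 ← R3 / (90).
R1 ← R1 + 29·R3.
R2 ← R2 − 23·R3.
R4 ← R4 + 268·R3.
R5 ← R5 + 63·R3.
R4 ← R4 / (-253/45).
R1 ← R1 + 43/90·R4.
R2 ← R2 + 59/90·R4.
R3 ← R3 + 17/90·R4.
R5 ← R5 − 81/10·R4.
R5 ← R5 / (-2791/506).
R1 ← R1 + 197/506·R5.
R2 ← R2 − 271/506·R5.
R3 ← R3 − 687/506·R5.
R4 ← R4 − 241/253·R5.
Reading off the reduced rows gives p = 4, q = 4, r = -2, s = 1, t = -5.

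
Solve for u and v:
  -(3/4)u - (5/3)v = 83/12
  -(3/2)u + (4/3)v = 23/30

Row-reduce the augmented matrix:
R1 ← R1 / (-3/4).
R2 ← R2 + 3/2·R1.
R2 ← R2 / (14/3).
R1 ← R1 − 20/9·R2.
Reading off the reduced rows gives u = -3, v = -14/5.

u = -3, v = -14/5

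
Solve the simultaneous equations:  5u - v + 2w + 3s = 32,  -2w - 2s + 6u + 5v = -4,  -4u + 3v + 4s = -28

Row-reduce:
R1 ← R1 / (5).
R2 ← R2 − 6·R1.
R3 ← R3 + 4·R1.
R2 ← R2 / (31/5).
R1 ← R1 + 1/5·R2.
R3 ← R3 − 11/5·R2.
R3 ← R3 / (98/31).
R1 ← R1 − 8/31·R3.
R2 ← R2 + 22/31·R3.
Rank is 3 with 4 unknowns, leaving s free.

infinitely many solutions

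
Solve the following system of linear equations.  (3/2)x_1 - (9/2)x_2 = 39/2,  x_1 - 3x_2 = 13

Row-reduce:
R1 ← R1 / (3/2).
R2 ← R2 − 1·R1.
Rank is 1 with 2 unknowns, leaving x_2 free.

infinitely many solutions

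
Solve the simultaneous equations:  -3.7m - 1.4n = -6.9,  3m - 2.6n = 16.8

m = 3, n = -3

Row-reduce the augmented matrix:
R1 ← R1 / (-37/10).
R2 ← R2 − 3·R1.
R2 ← R2 / (-691/185).
R1 ← R1 − 14/37·R2.
Reading off the reduced rows gives m = 3, n = -3.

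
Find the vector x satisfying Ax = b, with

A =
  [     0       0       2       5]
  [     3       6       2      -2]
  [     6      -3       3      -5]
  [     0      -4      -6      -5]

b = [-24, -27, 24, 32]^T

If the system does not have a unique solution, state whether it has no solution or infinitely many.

x_1 = -5, x_2 = -5, x_3 = 3, x_4 = -6

Row-reduce the augmented matrix:
Swap R1 and R2.
R1 ← R1 / (3).
R3 ← R3 − 6·R1.
Swap R2 and R3.
R2 ← R2 / (-15).
R1 ← R1 − 2·R2.
R4 ← R4 + 4·R2.
R3 ← R3 / (2).
R1 ← R1 − 8/15·R3.
R2 ← R2 − 1/15·R3.
R4 ← R4 + 86/15·R3.
R4 ← R4 / (48/5).
R1 ← R1 + 32/15·R4.
R2 ← R2 + 1/10·R4.
R3 ← R3 − 5/2·R4.
Reading off the reduced rows gives x_1 = -5, x_2 = -5, x_3 = 3, x_4 = -6.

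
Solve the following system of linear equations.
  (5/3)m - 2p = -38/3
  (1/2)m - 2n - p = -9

Row-reduce:
R1 ← R1 / (5/3).
R2 ← R2 − 1/2·R1.
R2 ← R2 / (-2).
Rank is 2 with 3 unknowns, leaving p free.

infinitely many solutions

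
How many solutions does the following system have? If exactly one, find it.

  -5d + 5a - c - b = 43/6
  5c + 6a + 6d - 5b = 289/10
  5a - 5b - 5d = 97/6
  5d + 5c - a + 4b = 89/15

Row-reduce the augmented matrix:
R1 ← R1 / (5).
R2 ← R2 − 6·R1.
R3 ← R3 − 5·R1.
R4 ← R4 + 1·R1.
R2 ← R2 / (-19/5).
R1 ← R1 + 1/5·R2.
R3 ← R3 + 4·R2.
R4 ← R4 − 19/5·R2.
R3 ← R3 / (-105/19).
R1 ← R1 + 10/19·R3.
R2 ← R2 + 31/19·R3.
R4 ← R4 − 11·R3.
R4 ← R4 / (-64/7).
R1 ← R1 + 3/7·R4.
R2 ← R2 − 4/7·R4.
R3 ← R3 − 16/7·R4.
Reading off the reduced rows gives a = 7/5, b = -3/2, c = 3, d = -1/3.

a = 7/5, b = -3/2, c = 3, d = -1/3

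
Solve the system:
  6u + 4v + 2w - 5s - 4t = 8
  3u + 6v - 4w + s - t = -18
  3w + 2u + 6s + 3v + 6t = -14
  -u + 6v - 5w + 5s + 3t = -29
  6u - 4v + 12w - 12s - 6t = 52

Row-reduce:
R1 ← R1 / (6).
R2 ← R2 − 3·R1.
R3 ← R3 − 2·R1.
R4 ← R4 + 1·R1.
R5 ← R5 − 6·R1.
R2 ← R2 / (4).
R1 ← R1 − 2/3·R2.
R3 ← R3 − 5/3·R2.
R4 ← R4 − 20/3·R2.
R5 ← R5 + 8·R2.
R3 ← R3 / (53/12).
R1 ← R1 − 7/6·R3.
R2 ← R2 + 5/4·R3.
R4 ← R4 − 11/3·R3.
R4 ← R4 / (-723/106).
R1 ← R1 + 162/53·R4.
R2 ← R2 − 279/106·R4.
R3 ← R3 − 149/106·R4.
Rank is 4 with 5 unknowns, leaving t free.

infinitely many solutions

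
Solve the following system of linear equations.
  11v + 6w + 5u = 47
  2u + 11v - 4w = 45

infinitely many solutions

Row-reduce:
R1 ← R1 / (5).
R2 ← R2 − 2·R1.
R2 ← R2 / (33/5).
R1 ← R1 − 11/5·R2.
Rank is 2 with 3 unknowns, leaving w free.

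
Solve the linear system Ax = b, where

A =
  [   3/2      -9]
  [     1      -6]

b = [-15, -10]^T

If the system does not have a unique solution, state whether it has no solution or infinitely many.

Row-reduce:
R1 ← R1 / (3/2).
R2 ← R2 − 1·R1.
Rank is 1 with 2 unknowns, leaving x_2 free.

infinitely many solutions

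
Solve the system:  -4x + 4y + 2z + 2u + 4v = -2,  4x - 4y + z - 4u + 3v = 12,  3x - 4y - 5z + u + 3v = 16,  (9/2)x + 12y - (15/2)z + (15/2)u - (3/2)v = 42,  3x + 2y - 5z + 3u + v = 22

infinitely many solutions

Row-reduce:
R1 ← R1 / (-4).
R2 ← R2 − 4·R1.
R3 ← R3 − 3·R1.
R4 ← R4 − 9/2·R1.
R5 ← R5 − 3·R1.
Swap R2 and R3.
R2 ← R2 / (-1).
R1 ← R1 + 1·R2.
R4 ← R4 − 33/2·R2.
R5 ← R5 − 5·R2.
R3 ← R3 / (3).
R1 ← R1 − 3·R3.
R2 ← R2 − 7/2·R3.
R4 ← R4 + 63·R3.
R5 ← R5 + 21·R3.
R4 ← R4 / (9).
R1 ← R1 + 1·R4.
R2 ← R2 + 1/6·R4.
R3 ← R3 + 2/3·R4.
R5 ← R5 − 3·R4.
Rank is 4 with 5 unknowns, leaving v free.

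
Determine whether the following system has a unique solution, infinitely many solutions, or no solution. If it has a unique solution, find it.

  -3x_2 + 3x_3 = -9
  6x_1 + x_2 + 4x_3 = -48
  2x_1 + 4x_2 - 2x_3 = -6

x_1 = -6, x_2 = 0, x_3 = -3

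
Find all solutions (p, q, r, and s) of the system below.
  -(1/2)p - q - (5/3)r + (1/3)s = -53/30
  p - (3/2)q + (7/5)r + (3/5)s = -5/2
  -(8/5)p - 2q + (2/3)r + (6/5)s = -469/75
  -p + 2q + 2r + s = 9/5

p = 6/5, q = 2, r = -1/2, s = 0

Row-reduce the augmented matrix:
R1 ← R1 / (-1/2).
R2 ← R2 − 1·R1.
R3 ← R3 + 8/5·R1.
R4 ← R4 + 1·R1.
R2 ← R2 / (-7/2).
R1 ← R1 − 2·R2.
R3 ← R3 − 6/5·R2.
R4 ← R4 − 4·R2.
R3 ← R3 / (934/175).
R1 ← R1 − 78/35·R3.
R2 ← R2 − 58/105·R3.
R4 ← R4 − 328/105·R3.
R4 ← R4 / (6089/4203).
R1 ← R1 + 84/467·R4.
R2 ← R2 + 1768/4203·R4.
R3 ← R3 − 149/1401·R4.
Reading off the reduced rows gives p = 6/5, q = 2, r = -1/2, s = 0.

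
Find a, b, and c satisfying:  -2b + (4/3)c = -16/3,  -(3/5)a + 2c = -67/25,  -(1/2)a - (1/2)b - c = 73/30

Row-reduce the augmented matrix:
Swap R1 and R2.
R1 ← R1 / (-3/5).
R3 ← R3 + 1/2·R1.
R2 ← R2 / (-2).
R3 ← R3 + 1/2·R2.
R3 ← R3 / (-3).
R1 ← R1 + 10/3·R3.
R2 ← R2 + 2/3·R3.
Reading off the reduced rows gives a = -11/5, b = 4/3, c = -2.

a = -11/5, b = 4/3, c = -2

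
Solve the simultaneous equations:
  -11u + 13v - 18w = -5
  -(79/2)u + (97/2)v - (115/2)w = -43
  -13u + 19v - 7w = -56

infinitely many solutions

Row-reduce:
R1 ← R1 / (-11).
R2 ← R2 + 79/2·R1.
R3 ← R3 + 13·R1.
R2 ← R2 / (20/11).
R1 ← R1 + 13/11·R2.
R3 ← R3 − 40/11·R2.
Rank is 2 with 3 unknowns, leaving w free.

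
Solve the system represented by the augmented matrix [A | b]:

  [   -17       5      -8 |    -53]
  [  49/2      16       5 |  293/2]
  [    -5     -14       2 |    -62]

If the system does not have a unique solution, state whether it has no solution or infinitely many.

no solution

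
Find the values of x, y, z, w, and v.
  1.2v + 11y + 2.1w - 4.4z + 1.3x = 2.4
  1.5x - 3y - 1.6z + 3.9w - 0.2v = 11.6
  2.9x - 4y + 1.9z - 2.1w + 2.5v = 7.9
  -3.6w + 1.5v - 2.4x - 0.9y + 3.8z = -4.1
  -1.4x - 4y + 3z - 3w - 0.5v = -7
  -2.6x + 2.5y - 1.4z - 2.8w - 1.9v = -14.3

Row-reduce the augmented matrix:
R1 ← R1 / (13/10).
R2 ← R2 − 3/2·R1.
R3 ← R3 − 29/10·R1.
R4 ← R4 + 12/5·R1.
R5 ← R5 + 7/5·R1.
R6 ← R6 + 13/5·R1.
R2 ← R2 / (-204/13).
R1 ← R1 − 110/13·R2.
R3 ← R3 + 371/13·R2.
R4 ← R4 − 2523/130·R2.
R5 ← R5 − 102/13·R2.
R6 ← R6 − 49/2·R2.
R3 ← R3 / (275/51).
R1 ← R1 + 77/51·R3.
R2 ← R2 + 113/510·R3.
R4 ← R4 + 39/1700·R3.
R6 ← R6 + 4867/1020·R3.
R4 ← R4 / (56739/27500).
R1 ← R1 + 6/25·R4.
R2 ← R2 + 1329/2750·R4.
R3 ← R3 + 483/275·R4.
R6 ← R6 + 25711/5500·R4.
Swap R5 and R6.
R5 ← R5 / (25097521/5673900).
R1 ← R1 − 78039/75652·R5.
R2 ← R2 − 59201/94565·R5.
R3 ← R3 − 379377/189130·R5.
R4 ← R4 − 971903/1134780·R5.
R6 reduces to 0 = 0, so the extra equation is consistent.
Reading off the reduced rows gives x = 0, y = -1, z = -1, w = 2, v = 4.

x = 0, y = -1, z = -1, w = 2, v = 4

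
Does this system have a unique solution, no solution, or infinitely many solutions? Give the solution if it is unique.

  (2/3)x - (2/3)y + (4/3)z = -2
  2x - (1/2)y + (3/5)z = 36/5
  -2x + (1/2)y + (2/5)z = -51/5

x = 5, y = 2, z = -3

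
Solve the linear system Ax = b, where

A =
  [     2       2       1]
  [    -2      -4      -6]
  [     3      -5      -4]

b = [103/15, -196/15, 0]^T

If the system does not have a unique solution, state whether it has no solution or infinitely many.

Row-reduce the augmented matrix:
R1 ← R1 / (2).
R2 ← R2 + 2·R1.
R3 ← R3 − 3·R1.
R2 ← R2 / (-2).
R1 ← R1 − 1·R2.
R3 ← R3 + 8·R2.
R3 ← R3 / (29/2).
R1 ← R1 + 2·R3.
R2 ← R2 − 5/2·R3.
Reading off the reduced rows gives x_1 = 7/3, x_2 = 3/5, x_3 = 1.

x_1 = 7/3, x_2 = 3/5, x_3 = 1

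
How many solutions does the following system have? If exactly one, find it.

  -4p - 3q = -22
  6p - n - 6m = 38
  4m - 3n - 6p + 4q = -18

Row-reduce:
Swap R1 and R2.
R1 ← R1 / (-6).
R3 ← R3 − 4·R1.
Swap R2 and R3.
R2 ← R2 / (-11/3).
R1 ← R1 − 1/6·R2.
R3 ← R3 / (-4).
R1 ← R1 + 12/11·R3.
R2 ← R2 − 6/11·R3.
Rank is 3 with 4 unknowns, leaving q free.

infinitely many solutions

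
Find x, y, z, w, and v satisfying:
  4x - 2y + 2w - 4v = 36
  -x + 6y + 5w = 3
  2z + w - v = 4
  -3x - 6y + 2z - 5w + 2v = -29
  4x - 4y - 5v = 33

x = 6, y = -1, z = 0, w = 3, v = -1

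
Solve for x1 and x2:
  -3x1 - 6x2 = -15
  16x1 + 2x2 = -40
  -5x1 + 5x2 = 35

x1 = -3, x2 = 4

Row-reduce the augmented matrix:
R1 ← R1 / (-3).
R2 ← R2 − 16·R1.
R3 ← R3 + 5·R1.
R2 ← R2 / (-30).
R1 ← R1 − 2·R2.
R3 ← R3 − 15·R2.
R3 reduces to 0 = 0, so the extra equation is consistent.
Reading off the reduced rows gives x1 = -3, x2 = 4.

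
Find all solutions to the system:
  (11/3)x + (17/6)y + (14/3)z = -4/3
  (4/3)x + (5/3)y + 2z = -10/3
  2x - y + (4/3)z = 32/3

infinitely many solutions

Row-reduce:
R1 ← R1 / (11/3).
R2 ← R2 − 4/3·R1.
R3 ← R3 − 2·R1.
R2 ← R2 / (7/11).
R1 ← R1 − 17/22·R2.
R3 ← R3 + 28/11·R2.
Rank is 2 with 3 unknowns, leaving z free.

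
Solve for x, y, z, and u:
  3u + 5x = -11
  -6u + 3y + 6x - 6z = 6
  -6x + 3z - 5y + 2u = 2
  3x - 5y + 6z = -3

x = -1, y = 0, z = 0, u = -2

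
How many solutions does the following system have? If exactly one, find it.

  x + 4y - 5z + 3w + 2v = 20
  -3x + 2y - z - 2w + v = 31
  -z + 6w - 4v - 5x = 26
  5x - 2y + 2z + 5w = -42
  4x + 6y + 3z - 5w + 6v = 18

x = -6, y = 6, z = 0, w = 0, v = 1

Row-reduce the augmented matrix:
R2 ← R2 + 3·R1.
R3 ← R3 + 5·R1.
R4 ← R4 − 5·R1.
R5 ← R5 − 4·R1.
R2 ← R2 / (14).
R1 ← R1 − 4·R2.
R3 ← R3 − 20·R2.
R4 ← R4 + 22·R2.
R5 ← R5 + 10·R2.
R3 ← R3 / (-22/7).
R1 ← R1 + 3/7·R3.
R2 ← R2 + 8/7·R3.
R4 ← R4 − 13/7·R3.
R5 ← R5 − 81/7·R3.
R4 ← R4 / (15/2).
R1 ← R1 + 1/2·R4.
R2 ← R2 + 7/2·R4.
R3 ← R3 + 7/2·R4.
R5 ← R5 − 57/2·R4.
R5 ← R5 / (-72/11).
R1 ← R1 − 5/11·R5.
R2 ← R2 − 29/22·R5.
R3 ← R3 − 7/11·R5.
R4 ← R4 + 2/11·R5.
Reading off the reduced rows gives x = -6, y = 6, z = 0, w = 0, v = 1.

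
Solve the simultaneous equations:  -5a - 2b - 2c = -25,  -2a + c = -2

Row-reduce:
R1 ← R1 / (-5).
R2 ← R2 + 2·R1.
R2 ← R2 / (4/5).
R1 ← R1 − 2/5·R2.
Rank is 2 with 3 unknowns, leaving c free.

infinitely many solutions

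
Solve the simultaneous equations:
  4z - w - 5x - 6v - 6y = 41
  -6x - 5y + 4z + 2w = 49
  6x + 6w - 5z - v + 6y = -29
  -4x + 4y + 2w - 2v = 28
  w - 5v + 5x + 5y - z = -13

Row-reduce the augmented matrix:
R1 ← R1 / (-5).
R2 ← R2 + 6·R1.
R3 ← R3 − 6·R1.
R4 ← R4 + 4·R1.
R5 ← R5 − 5·R1.
R2 ← R2 / (11/5).
R1 ← R1 − 6/5·R2.
R3 ← R3 + 6/5·R2.
R4 ← R4 − 44/5·R2.
R5 ← R5 + 1·R2.
R3 ← R3 / (-7/11).
R1 ← R1 + 4/11·R3.
R2 ← R2 + 4/11·R3.
R5 ← R5 − 29/11·R3.
R4 ← R4 / (-10).
R1 ← R1 + 37/7·R4.
R2 ← R2 + 16/7·R4.
R3 ← R3 + 72/7·R4.
R5 ← R5 − 200/7·R4.
R5 ← R5 / (-698/7).
R1 ← R1 − 471/35·R5.
R2 ← R2 − 408/35·R5.
R3 ← R3 − 1171/35·R5.
R4 ← R4 − 13/5·R5.
Reading off the reduced rows gives x = -4, y = 1, z = 6, w = 3, v = -1.

x = -4, y = 1, z = 6, w = 3, v = -1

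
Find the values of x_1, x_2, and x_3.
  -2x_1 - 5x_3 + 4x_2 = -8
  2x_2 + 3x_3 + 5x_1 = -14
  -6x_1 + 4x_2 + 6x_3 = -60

x_1 = 2, x_2 = -6, x_3 = -4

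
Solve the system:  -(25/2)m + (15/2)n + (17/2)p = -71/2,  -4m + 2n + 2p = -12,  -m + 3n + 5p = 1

infinitely many solutions

Row-reduce:
R1 ← R1 / (-25/2).
R2 ← R2 + 4·R1.
R3 ← R3 + 1·R1.
R2 ← R2 / (-2/5).
R1 ← R1 + 3/5·R2.
R3 ← R3 − 12/5·R2.
Rank is 2 with 3 unknowns, leaving p free.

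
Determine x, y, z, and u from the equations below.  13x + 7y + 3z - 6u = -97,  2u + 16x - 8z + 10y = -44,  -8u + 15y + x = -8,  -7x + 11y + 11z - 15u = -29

Row-reduce the augmented matrix:
R1 ← R1 / (13).
R2 ← R2 − 16·R1.
R3 ← R3 − 1·R1.
R4 ← R4 + 7·R1.
R2 ← R2 / (18/13).
R1 ← R1 − 7/13·R2.
R3 ← R3 − 188/13·R2.
R4 ← R4 − 192/13·R2.
R3 ← R3 / (1097/9).
R1 ← R1 − 43/9·R3.
R2 ← R2 + 76/9·R3.
R4 ← R4 − 412/3·R3.
R4 ← R4 / (655/1097).
R1 ← R1 − 29/1097·R4.
R2 ← R2 + 587/1097·R4.
R3 ← R3 + 950/1097·R4.
Reading off the reduced rows gives x = -6, y = 2, z = -3, u = 4.

x = -6, y = 2, z = -3, u = 4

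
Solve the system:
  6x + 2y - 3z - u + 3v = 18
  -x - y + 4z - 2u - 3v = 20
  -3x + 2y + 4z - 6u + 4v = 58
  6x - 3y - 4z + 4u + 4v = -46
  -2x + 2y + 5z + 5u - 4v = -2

x = 2, y = 6, z = 4, u = -6, v = 0

Row-reduce the augmented matrix:
R1 ← R1 / (6).
R2 ← R2 + 1·R1.
R3 ← R3 + 3·R1.
R4 ← R4 − 6·R1.
R5 ← R5 + 2·R1.
R2 ← R2 / (-2/3).
R1 ← R1 − 1/3·R2.
R3 ← R3 − 3·R2.
R4 ← R4 + 5·R2.
R5 ← R5 − 8/3·R2.
R3 ← R3 / (73/4).
R1 ← R1 − 5/4·R3.
R2 ← R2 + 21/4·R3.
R4 ← R4 + 109/4·R3.
R5 ← R5 − 18·R3.
R4 ← R4 / (-220/73).
R1 ← R1 + 10/73·R4.
R2 ← R2 + 104/73·R4.
R3 ← R3 + 65/73·R4.
R5 ← R5 − 878/73·R4.
R5 ← R5 / (819/22).
R1 ← R1 + 19/22·R5.
R2 ← R2 + 35/11·R5.
R3 ← R3 + 159/44·R5.
R4 ← R4 + 163/44·R5.
Reading off the reduced rows gives x = 2, y = 6, z = 4, u = -6, v = 0.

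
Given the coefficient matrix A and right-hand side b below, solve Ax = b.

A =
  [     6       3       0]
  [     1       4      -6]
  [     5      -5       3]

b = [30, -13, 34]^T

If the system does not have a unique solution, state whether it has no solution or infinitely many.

Row-reduce the augmented matrix:
R1 ← R1 / (6).
R2 ← R2 − 1·R1.
R3 ← R3 − 5·R1.
R2 ← R2 / (7/2).
R1 ← R1 − 1/2·R2.
R3 ← R3 + 15/2·R2.
R3 ← R3 / (-69/7).
R1 ← R1 − 6/7·R3.
R2 ← R2 + 12/7·R3.
Reading off the reduced rows gives x_1 = 5, x_2 = 0, x_3 = 3.

x_1 = 5, x_2 = 0, x_3 = 3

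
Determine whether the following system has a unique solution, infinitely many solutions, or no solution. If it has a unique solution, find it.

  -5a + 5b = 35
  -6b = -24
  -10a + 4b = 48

Row-reduce:
R1 ← R1 / (-5).
R3 ← R3 + 10·R1.
R2 ← R2 / (-6).
R1 ← R1 + 1·R2.
R3 ← R3 + 6·R2.
Row 3 reduces to 0 = 2, a contradiction. The system is inconsistent.

no solution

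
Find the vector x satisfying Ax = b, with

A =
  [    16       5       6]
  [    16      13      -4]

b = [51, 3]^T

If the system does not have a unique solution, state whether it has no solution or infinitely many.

infinitely many solutions

Row-reduce:
R1 ← R1 / (16).
R2 ← R2 − 16·R1.
R2 ← R2 / (8).
R1 ← R1 − 5/16·R2.
Rank is 2 with 3 unknowns, leaving x_3 free.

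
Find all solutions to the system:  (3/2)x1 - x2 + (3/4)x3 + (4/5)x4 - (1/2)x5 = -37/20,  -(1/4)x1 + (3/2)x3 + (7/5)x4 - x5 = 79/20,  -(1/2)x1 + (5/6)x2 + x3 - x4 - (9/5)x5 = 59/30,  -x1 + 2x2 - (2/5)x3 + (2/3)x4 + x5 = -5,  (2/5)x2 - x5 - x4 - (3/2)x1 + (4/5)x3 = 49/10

Row-reduce the augmented matrix:
R1 ← R1 / (3/2).
R2 ← R2 + 1/4·R1.
R3 ← R3 + 1/2·R1.
R4 ← R4 + 1·R1.
R5 ← R5 + 3/2·R1.
R2 ← R2 / (-1/6).
R1 ← R1 + 2/3·R2.
R3 ← R3 − 1/2·R2.
R4 ← R4 − 4/3·R2.
R5 ← R5 + 3/5·R2.
R3 ← R3 / (49/8).
R1 ← R1 + 6·R3.
R2 ← R2 + 39/4·R3.
R4 ← R4 − 131/10·R3.
R5 ← R5 + 43/10·R3.
R4 ← R4 / (6366/1225).
R1 ← R1 + 444/245·R4.
R2 ← R2 + 746/245·R4.
R3 ← R3 − 464/735·R4.
R5 ← R5 + 2209/735·R4.
R5 ← R5 / (807337/1432350).
R1 ← R1 + 146/15915·R5.
R2 ← R2 − 2189/47745·R5.
R3 ← R3 + 35386/28647·R5.
R4 ← R4 − 11603/19098·R5.
Reading off the reduced rows gives x1 = -5, x2 = -4, x3 = -5, x4 = 3, x5 = -6.

x1 = -5, x2 = -4, x3 = -5, x4 = 3, x5 = -6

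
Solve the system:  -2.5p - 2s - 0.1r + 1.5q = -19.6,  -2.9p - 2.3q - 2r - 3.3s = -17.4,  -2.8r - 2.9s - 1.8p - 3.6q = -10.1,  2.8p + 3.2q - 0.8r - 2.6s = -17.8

Row-reduce the augmented matrix:
R1 ← R1 / (-5/2).
R2 ← R2 + 29/10·R1.
R3 ← R3 + 9/5·R1.
R4 ← R4 − 14/5·R1.
R2 ← R2 / (-101/25).
R1 ← R1 + 3/5·R2.
R3 ← R3 + 117/25·R2.
R4 ← R4 − 122/25·R2.
R3 ← R3 / (-551/1010).
R1 ← R1 − 323/1010·R3.
R2 ← R2 − 471/1010·R3.
R4 ← R4 + 8049/2525·R3.
R4 ← R4 / (-56838/13775).
R1 ← R1 − 219/290·R4.
R2 ← R2 + 193/5510·R4.
R3 ← R3 − 328/551·R4.
Reading off the reduced rows gives p = 2, q = -3, r = 1, s = 5.

p = 2, q = -3, r = 1, s = 5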